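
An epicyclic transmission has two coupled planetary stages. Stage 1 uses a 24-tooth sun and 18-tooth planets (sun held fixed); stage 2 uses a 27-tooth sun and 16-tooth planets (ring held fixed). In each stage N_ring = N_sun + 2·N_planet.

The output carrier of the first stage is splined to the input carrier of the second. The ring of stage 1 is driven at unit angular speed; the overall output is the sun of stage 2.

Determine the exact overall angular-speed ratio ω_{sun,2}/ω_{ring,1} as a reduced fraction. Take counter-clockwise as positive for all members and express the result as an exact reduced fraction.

430/189

Stage 1: N_ring = 24 + 2·18 = 60
Stage 1: 24(ω_s−ω_c) = −60(ω_r−ω_c),  ω_s=0, ω_r=1
Stage 1: 24(0−ω_c) = −60(1−ω_c)  ⇒  84ω_c = 60  ⇒  ω_c = 5/7
  ⇒ ω_c¹/ω_r¹ = 5/7
Stage 2: N_ring = 27 + 2·16 = 59
Stage 2: 27(ω_s−ω_c) = −59(ω_r−ω_c),  ω_r=0, ω_c=1
Stage 2: ω_s = 1 − (59/27)(0−1) = 86/27
  ⇒ ω_s²/ω_c² = 86/27
Coupling ω_c² = ω_c¹ ⇒ overall = 5/7 × 86/27 = 430/189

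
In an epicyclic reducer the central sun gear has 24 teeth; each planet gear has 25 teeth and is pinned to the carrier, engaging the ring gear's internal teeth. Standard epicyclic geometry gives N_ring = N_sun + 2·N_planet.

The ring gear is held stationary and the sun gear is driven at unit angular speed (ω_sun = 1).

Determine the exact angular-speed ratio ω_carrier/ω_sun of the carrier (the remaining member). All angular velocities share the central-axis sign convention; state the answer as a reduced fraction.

12/49

N_ring = 24 + 2·25 = 74
24(ω_s−ω_c) = −74(ω_r−ω_c),  ω_r=0, ω_s=1
24(1−ω_c) = −74(0−ω_c)  ⇒  98ω_c = 24  ⇒  ω_c = 12/49
ω_c/ω_s = 12/49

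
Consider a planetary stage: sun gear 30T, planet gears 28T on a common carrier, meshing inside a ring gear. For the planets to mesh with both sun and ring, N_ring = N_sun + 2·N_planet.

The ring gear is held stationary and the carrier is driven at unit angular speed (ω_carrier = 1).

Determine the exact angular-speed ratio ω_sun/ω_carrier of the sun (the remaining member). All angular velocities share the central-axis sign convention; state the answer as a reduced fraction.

58/15

N_ring = 30 + 2·28 = 86
30(ω_s−ω_c) = −86(ω_r−ω_c),  ω_r=0, ω_c=1
ω_s = 1 − (86/30)(0−1) = 58/15
ω_s/ω_c = 58/15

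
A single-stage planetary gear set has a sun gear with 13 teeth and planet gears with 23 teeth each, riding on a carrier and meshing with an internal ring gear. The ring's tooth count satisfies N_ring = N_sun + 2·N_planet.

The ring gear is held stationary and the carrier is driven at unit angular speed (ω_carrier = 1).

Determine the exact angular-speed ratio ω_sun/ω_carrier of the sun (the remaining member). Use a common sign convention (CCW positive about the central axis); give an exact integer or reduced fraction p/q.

72/13

N_ring = 13 + 2·23 = 59
13(ω_s−ω_c) = −59(ω_r−ω_c),  ω_r=0, ω_c=1
ω_s = 1 − (59/13)(0−1) = 72/13
ω_s/ω_c = 72/13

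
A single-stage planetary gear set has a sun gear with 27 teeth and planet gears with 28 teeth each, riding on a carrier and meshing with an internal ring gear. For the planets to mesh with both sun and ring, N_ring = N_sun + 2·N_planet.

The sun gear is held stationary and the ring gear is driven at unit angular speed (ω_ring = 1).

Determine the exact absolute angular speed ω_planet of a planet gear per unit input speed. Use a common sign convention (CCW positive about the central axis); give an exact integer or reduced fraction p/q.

83/56

N_ring = 27 + 2·28 = 83
27(ω_s−ω_c) = −83(ω_r−ω_c),  ω_s=0, ω_r=1
27(0−ω_c) = −83(1−ω_c)  ⇒  110ω_c = 83  ⇒  ω_c = 83/110
sun–planet: 27·(0−83/110) = −28·(ω_p−ω_c)  ⇒  ω_p−ω_c = −(27/28)·(-83/110) = 2241/3080
ω_p = 83/110 + 2241/3080 = 83/56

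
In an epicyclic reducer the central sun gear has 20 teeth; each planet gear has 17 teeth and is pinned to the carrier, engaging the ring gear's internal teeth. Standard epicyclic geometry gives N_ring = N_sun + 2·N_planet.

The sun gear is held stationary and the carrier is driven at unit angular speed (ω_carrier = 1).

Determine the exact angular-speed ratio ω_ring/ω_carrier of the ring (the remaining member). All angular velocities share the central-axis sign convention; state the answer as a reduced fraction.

37/27

N_ring = 20 + 2·17 = 54
20(ω_s−ω_c) = −54(ω_r−ω_c),  ω_s=0, ω_c=1
ω_r = 1 − (20/54)(0−1) = 37/27
ω_r/ω_c = 37/27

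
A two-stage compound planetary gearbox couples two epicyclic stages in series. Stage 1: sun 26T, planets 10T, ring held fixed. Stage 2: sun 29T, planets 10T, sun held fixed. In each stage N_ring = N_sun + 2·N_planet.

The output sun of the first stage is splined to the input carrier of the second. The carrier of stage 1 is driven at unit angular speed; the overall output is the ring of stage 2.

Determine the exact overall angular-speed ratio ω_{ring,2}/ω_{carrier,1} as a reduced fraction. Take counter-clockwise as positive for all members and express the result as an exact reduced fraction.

Stage 1: N_ring = 26 + 2·10 = 46
Stage 1: 26(ω_s−ω_c) = −46(ω_r−ω_c),  ω_r=0, ω_c=1
Stage 1: ω_s = 1 − (46/26)(0−1) = 36/13
  ⇒ ω_s¹/ω_c¹ = 36/13
Stage 2: N_ring = 29 + 2·10 = 49
Stage 2: 29(ω_s−ω_c) = −49(ω_r−ω_c),  ω_s=0, ω_c=1
Stage 2: ω_r = 1 − (29/49)(0−1) = 78/49
  ⇒ ω_r²/ω_c² = 78/49
Coupling ω_c² = ω_s¹ ⇒ overall = 36/13 × 78/49 = 216/49

216/49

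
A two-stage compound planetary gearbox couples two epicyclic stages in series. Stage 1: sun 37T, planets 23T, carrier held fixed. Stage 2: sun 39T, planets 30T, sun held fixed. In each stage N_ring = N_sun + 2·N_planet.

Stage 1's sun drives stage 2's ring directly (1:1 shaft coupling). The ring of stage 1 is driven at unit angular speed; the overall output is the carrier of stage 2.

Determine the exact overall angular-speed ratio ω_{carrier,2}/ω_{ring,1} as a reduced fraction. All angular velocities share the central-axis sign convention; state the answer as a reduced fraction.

-2739/1702

Stage 1: N_ring = 37 + 2·23 = 83
Stage 1: 37(ω_s−ω_c) = −83(ω_r−ω_c),  ω_c=0, ω_r=1
Stage 1: ω_s = 0 − (83/37)(1−0) = -83/37
  ⇒ ω_s¹/ω_r¹ = -83/37
Stage 2: N_ring = 39 + 2·30 = 99
Stage 2: 39(ω_s−ω_c) = −99(ω_r−ω_c),  ω_s=0, ω_r=1
Stage 2: 39(0−ω_c) = −99(1−ω_c)  ⇒  138ω_c = 99  ⇒  ω_c = 33/46
  ⇒ ω_c²/ω_r² = 33/46
Coupling ω_r² = ω_s¹ ⇒ overall = -83/37 × 33/46 = -2739/1702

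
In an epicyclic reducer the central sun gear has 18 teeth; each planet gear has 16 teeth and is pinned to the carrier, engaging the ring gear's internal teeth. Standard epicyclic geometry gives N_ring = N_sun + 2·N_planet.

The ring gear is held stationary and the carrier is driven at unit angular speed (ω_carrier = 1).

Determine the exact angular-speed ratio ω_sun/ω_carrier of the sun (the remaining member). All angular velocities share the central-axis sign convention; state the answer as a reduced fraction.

N_ring = 18 + 2·16 = 50
18(ω_s−ω_c) = −50(ω_r−ω_c),  ω_r=0, ω_c=1
ω_s = 1 − (50/18)(0−1) = 34/9
ω_s/ω_c = 34/9

34/9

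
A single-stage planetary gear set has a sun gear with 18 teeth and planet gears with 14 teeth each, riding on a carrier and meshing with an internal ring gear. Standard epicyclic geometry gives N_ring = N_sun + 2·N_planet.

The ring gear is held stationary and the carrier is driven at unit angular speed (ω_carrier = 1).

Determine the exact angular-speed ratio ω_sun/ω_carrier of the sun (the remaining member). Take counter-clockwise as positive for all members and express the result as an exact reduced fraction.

N_ring = 18 + 2·14 = 46
18(ω_s−ω_c) = −46(ω_r−ω_c),  ω_r=0, ω_c=1
ω_s = 1 − (46/18)(0−1) = 32/9
ω_s/ω_c = 32/9

32/9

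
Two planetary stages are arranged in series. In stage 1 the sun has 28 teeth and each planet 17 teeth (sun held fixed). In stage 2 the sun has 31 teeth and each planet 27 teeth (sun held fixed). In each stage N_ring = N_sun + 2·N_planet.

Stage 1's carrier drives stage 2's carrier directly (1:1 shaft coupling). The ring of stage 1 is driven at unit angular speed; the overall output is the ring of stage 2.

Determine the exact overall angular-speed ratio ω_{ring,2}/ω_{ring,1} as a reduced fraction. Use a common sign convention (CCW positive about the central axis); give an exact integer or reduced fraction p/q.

3596/3825

Stage 1: N_ring = 28 + 2·17 = 62
Stage 1: 28(ω_s−ω_c) = −62(ω_r−ω_c),  ω_s=0, ω_r=1
Stage 1: 28(0−ω_c) = −62(1−ω_c)  ⇒  90ω_c = 62  ⇒  ω_c = 31/45
  ⇒ ω_c¹/ω_r¹ = 31/45
Stage 2: N_ring = 31 + 2·27 = 85
Stage 2: 31(ω_s−ω_c) = −85(ω_r−ω_c),  ω_s=0, ω_c=1
Stage 2: ω_r = 1 − (31/85)(0−1) = 116/85
  ⇒ ω_r²/ω_c² = 116/85
Coupling ω_c² = ω_c¹ ⇒ overall = 31/45 × 116/85 = 3596/3825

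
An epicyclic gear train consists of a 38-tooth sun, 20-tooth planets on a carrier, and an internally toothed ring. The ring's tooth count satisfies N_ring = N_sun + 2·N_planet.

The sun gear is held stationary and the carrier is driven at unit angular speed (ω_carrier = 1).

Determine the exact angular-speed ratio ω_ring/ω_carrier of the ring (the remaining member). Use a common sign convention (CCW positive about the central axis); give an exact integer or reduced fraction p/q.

58/39

N_ring = 38 + 2·20 = 78
38(ω_s−ω_c) = −78(ω_r−ω_c),  ω_s=0, ω_c=1
ω_r = 1 − (38/78)(0−1) = 58/39
ω_r/ω_c = 58/39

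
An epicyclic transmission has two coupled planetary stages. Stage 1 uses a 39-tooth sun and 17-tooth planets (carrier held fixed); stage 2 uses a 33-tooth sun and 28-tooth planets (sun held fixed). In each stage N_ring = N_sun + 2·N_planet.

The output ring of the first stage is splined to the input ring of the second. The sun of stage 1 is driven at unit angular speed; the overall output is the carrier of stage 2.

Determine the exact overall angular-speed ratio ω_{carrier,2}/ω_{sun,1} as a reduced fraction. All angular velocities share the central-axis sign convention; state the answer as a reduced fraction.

-3471/8906

Stage 1: N_ring = 39 + 2·17 = 73
Stage 1: 39(ω_s−ω_c) = −73(ω_r−ω_c),  ω_c=0, ω_s=1
Stage 1: ω_r = 0 − (39/73)(1−0) = -39/73
  ⇒ ω_r¹/ω_s¹ = -39/73
Stage 2: N_ring = 33 + 2·28 = 89
Stage 2: 33(ω_s−ω_c) = −89(ω_r−ω_c),  ω_s=0, ω_r=1
Stage 2: 33(0−ω_c) = −89(1−ω_c)  ⇒  122ω_c = 89  ⇒  ω_c = 89/122
  ⇒ ω_c²/ω_r² = 89/122
Coupling ω_r² = ω_r¹ ⇒ overall = -39/73 × 89/122 = -3471/8906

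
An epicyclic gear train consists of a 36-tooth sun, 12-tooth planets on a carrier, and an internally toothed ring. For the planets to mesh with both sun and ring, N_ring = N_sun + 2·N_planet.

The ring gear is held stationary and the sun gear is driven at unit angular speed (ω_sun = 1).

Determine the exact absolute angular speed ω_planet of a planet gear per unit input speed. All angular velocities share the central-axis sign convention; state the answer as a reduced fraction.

N_ring = 36 + 2·12 = 60
36(ω_s−ω_c) = −60(ω_r−ω_c),  ω_r=0, ω_s=1
36(1−ω_c) = −60(0−ω_c)  ⇒  96ω_c = 36  ⇒  ω_c = 3/8
sun–planet: 36·(1−3/8) = −12·(ω_p−ω_c)  ⇒  ω_p−ω_c = −(36/12)·(5/8) = -15/8
ω_p = 3/8 − 15/8 = -3/2

-3/2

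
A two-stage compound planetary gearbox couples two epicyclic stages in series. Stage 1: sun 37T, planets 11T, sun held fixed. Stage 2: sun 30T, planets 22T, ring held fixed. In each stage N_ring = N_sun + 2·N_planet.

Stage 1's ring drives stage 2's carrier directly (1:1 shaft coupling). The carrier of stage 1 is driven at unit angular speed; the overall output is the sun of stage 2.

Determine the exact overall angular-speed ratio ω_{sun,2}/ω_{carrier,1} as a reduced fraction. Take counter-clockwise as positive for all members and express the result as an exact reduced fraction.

1664/295

Stage 1: N_ring = 37 + 2·11 = 59
Stage 1: 37(ω_s−ω_c) = −59(ω_r−ω_c),  ω_s=0, ω_c=1
Stage 1: ω_r = 1 − (37/59)(0−1) = 96/59
  ⇒ ω_r¹/ω_c¹ = 96/59
Stage 2: N_ring = 30 + 2·22 = 74
Stage 2: 30(ω_s−ω_c) = −74(ω_r−ω_c),  ω_r=0, ω_c=1
Stage 2: ω_s = 1 − (74/30)(0−1) = 52/15
  ⇒ ω_s²/ω_c² = 52/15
Coupling ω_c² = ω_r¹ ⇒ overall = 96/59 × 52/15 = 1664/295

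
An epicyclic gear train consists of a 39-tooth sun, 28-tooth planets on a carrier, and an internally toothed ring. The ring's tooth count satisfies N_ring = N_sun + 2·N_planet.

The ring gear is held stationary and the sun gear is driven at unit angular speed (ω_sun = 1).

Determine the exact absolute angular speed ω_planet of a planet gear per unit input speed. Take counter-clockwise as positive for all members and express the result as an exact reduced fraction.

N_ring = 39 + 2·28 = 95
39(ω_s−ω_c) = −95(ω_r−ω_c),  ω_r=0, ω_s=1
39(1−ω_c) = −95(0−ω_c)  ⇒  134ω_c = 39  ⇒  ω_c = 39/134
sun–planet: 39·(1−39/134) = −28·(ω_p−ω_c)  ⇒  ω_p−ω_c = −(39/28)·(95/134) = -3705/3752
ω_p = 39/134 − 3705/3752 = -39/56

-39/56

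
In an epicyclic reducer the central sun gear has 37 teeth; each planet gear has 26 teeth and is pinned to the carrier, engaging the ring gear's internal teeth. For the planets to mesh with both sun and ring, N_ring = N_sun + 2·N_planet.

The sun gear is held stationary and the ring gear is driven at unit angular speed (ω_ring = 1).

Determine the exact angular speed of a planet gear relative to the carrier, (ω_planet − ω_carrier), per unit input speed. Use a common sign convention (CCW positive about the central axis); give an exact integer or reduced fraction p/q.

N_ring = 37 + 2·26 = 89
37(ω_s−ω_c) = −89(ω_r−ω_c),  ω_s=0, ω_r=1
37(0−ω_c) = −89(1−ω_c)  ⇒  126ω_c = 89  ⇒  ω_c = 89/126
sun–planet: 37·(0−89/126) = −26·(ω_p−ω_c)  ⇒  ω_p−ω_c = −(37/26)·(-89/126) = 3293/3276

3293/3276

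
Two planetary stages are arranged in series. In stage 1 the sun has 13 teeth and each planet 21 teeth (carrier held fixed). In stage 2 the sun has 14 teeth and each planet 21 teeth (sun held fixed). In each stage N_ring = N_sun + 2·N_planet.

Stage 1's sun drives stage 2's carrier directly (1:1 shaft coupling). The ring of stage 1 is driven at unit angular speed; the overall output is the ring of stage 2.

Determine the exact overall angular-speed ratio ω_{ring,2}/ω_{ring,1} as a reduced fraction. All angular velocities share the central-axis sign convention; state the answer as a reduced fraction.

Stage 1: N_ring = 13 + 2·21 = 55
Stage 1: 13(ω_s−ω_c) = −55(ω_r−ω_c),  ω_c=0, ω_r=1
Stage 1: ω_s = 0 − (55/13)(1−0) = -55/13
  ⇒ ω_s¹/ω_r¹ = -55/13
Stage 2: N_ring = 14 + 2·21 = 56
Stage 2: 14(ω_s−ω_c) = −56(ω_r−ω_c),  ω_s=0, ω_c=1
Stage 2: ω_r = 1 − (14/56)(0−1) = 5/4
  ⇒ ω_r²/ω_c² = 5/4
Coupling ω_c² = ω_s¹ ⇒ overall = -55/13 × 5/4 = -275/52

-275/52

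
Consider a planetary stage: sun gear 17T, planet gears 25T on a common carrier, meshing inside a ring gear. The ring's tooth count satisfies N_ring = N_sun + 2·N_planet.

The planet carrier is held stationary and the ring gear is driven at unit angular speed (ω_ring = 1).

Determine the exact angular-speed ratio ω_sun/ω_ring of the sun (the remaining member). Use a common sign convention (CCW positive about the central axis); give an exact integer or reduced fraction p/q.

N_ring = 17 + 2·25 = 67
17(ω_s−ω_c) = −67(ω_r−ω_c),  ω_c=0, ω_r=1
ω_s = 0 − (67/17)(1−0) = -67/17
ω_s/ω_r = -67/17

-67/17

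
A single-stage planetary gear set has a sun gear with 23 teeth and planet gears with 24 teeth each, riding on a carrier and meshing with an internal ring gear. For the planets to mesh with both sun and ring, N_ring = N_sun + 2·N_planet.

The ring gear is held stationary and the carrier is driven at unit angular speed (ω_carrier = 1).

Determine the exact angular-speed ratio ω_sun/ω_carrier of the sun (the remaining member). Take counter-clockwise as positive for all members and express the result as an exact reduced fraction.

N_ring = 23 + 2·24 = 71
23(ω_s−ω_c) = −71(ω_r−ω_c),  ω_r=0, ω_c=1
ω_s = 1 − (71/23)(0−1) = 94/23
ω_s/ω_c = 94/23

94/23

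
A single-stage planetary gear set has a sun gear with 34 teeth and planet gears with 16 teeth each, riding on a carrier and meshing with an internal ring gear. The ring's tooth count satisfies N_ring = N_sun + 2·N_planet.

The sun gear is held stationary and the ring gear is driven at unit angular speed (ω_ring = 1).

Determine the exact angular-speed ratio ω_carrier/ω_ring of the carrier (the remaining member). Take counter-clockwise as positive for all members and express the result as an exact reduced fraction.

33/50

N_ring = 34 + 2·16 = 66
34(ω_s−ω_c) = −66(ω_r−ω_c),  ω_s=0, ω_r=1
34(0−ω_c) = −66(1−ω_c)  ⇒  100ω_c = 66  ⇒  ω_c = 33/50
ω_c/ω_r = 33/50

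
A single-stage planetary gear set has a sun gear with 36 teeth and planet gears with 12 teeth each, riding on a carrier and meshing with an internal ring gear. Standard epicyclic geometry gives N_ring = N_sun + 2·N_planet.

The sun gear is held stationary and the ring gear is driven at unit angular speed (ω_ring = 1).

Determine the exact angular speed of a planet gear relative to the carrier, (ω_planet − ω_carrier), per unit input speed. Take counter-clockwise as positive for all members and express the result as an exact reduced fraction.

15/8

N_ring = 36 + 2·12 = 60
36(ω_s−ω_c) = −60(ω_r−ω_c),  ω_s=0, ω_r=1
36(0−ω_c) = −60(1−ω_c)  ⇒  96ω_c = 60  ⇒  ω_c = 5/8
sun–planet: 36·(0−5/8) = −12·(ω_p−ω_c)  ⇒  ω_p−ω_c = −(36/12)·(-5/8) = 15/8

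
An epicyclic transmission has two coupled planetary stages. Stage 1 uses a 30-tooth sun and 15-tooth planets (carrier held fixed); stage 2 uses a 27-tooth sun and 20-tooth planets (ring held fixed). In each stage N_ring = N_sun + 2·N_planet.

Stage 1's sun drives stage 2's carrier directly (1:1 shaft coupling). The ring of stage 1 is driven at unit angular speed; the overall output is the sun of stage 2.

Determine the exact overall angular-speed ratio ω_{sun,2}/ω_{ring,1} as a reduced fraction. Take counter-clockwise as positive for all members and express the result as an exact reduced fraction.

Stage 1: N_ring = 30 + 2·15 = 60
Stage 1: 30(ω_s−ω_c) = −60(ω_r−ω_c),  ω_c=0, ω_r=1
Stage 1: ω_s = 0 − (60/30)(1−0) = -2
  ⇒ ω_s¹/ω_r¹ = -2
Stage 2: N_ring = 27 + 2·20 = 67
Stage 2: 27(ω_s−ω_c) = −67(ω_r−ω_c),  ω_r=0, ω_c=1
Stage 2: ω_s = 1 − (67/27)(0−1) = 94/27
  ⇒ ω_s²/ω_c² = 94/27
Coupling ω_c² = ω_s¹ ⇒ overall = -2 × 94/27 = -188/27

-188/27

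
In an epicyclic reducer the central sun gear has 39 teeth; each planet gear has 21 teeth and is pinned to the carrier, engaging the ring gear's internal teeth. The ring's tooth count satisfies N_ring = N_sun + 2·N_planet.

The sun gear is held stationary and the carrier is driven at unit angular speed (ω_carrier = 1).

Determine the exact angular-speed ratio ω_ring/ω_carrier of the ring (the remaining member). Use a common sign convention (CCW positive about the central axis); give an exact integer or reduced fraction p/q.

40/27

N_ring = 39 + 2·21 = 81
39(ω_s−ω_c) = −81(ω_r−ω_c),  ω_s=0, ω_c=1
ω_r = 1 − (39/81)(0−1) = 40/27
ω_r/ω_c = 40/27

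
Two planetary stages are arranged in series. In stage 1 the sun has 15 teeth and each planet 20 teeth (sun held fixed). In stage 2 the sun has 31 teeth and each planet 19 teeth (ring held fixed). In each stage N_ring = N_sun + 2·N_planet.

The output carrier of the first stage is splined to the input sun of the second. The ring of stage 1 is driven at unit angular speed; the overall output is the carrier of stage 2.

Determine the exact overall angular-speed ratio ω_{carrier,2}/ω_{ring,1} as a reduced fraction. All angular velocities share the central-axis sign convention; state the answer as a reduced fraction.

341/1400

Stage 1: N_ring = 15 + 2·20 = 55
Stage 1: 15(ω_s−ω_c) = −55(ω_r−ω_c),  ω_s=0, ω_r=1
Stage 1: 15(0−ω_c) = −55(1−ω_c)  ⇒  70ω_c = 55  ⇒  ω_c = 11/14
  ⇒ ω_c¹/ω_r¹ = 11/14
Stage 2: N_ring = 31 + 2·19 = 69
Stage 2: 31(ω_s−ω_c) = −69(ω_r−ω_c),  ω_r=0, ω_s=1
Stage 2: 31(1−ω_c) = −69(0−ω_c)  ⇒  100ω_c = 31  ⇒  ω_c = 31/100
  ⇒ ω_c²/ω_s² = 31/100
Coupling ω_s² = ω_c¹ ⇒ overall = 11/14 × 31/100 = 341/1400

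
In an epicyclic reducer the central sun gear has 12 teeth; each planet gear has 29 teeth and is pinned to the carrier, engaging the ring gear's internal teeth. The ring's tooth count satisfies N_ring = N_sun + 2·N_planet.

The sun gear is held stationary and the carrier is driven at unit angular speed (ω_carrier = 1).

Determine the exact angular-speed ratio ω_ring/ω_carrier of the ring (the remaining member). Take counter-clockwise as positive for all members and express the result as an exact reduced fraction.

N_ring = 12 + 2·29 = 70
12(ω_s−ω_c) = −70(ω_r−ω_c),  ω_s=0, ω_c=1
ω_r = 1 − (12/70)(0−1) = 41/35
ω_r/ω_c = 41/35

41/35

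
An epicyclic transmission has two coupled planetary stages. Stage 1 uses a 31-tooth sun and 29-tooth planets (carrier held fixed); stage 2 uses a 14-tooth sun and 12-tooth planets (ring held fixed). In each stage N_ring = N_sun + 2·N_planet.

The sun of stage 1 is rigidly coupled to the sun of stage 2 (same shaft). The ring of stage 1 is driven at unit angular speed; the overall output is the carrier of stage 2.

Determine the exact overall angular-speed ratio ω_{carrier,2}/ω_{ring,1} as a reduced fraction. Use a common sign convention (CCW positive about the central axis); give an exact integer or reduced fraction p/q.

Stage 1: N_ring = 31 + 2·29 = 89
Stage 1: 31(ω_s−ω_c) = −89(ω_r−ω_c),  ω_c=0, ω_r=1
Stage 1: ω_s = 0 − (89/31)(1−0) = -89/31
  ⇒ ω_s¹/ω_r¹ = -89/31
Stage 2: N_ring = 14 + 2·12 = 38
Stage 2: 14(ω_s−ω_c) = −38(ω_r−ω_c),  ω_r=0, ω_s=1
Stage 2: 14(1−ω_c) = −38(0−ω_c)  ⇒  52ω_c = 14  ⇒  ω_c = 7/26
  ⇒ ω_c²/ω_s² = 7/26
Coupling ω_s² = ω_s¹ ⇒ overall = -89/31 × 7/26 = -623/806

-623/806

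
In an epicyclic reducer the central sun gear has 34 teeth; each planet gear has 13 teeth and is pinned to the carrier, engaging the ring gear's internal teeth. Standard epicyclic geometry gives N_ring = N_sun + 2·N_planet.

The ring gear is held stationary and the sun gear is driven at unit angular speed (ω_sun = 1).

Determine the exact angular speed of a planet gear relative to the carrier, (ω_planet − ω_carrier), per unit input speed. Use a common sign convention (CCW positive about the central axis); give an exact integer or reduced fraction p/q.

-1020/611

N_ring = 34 + 2·13 = 60
34(ω_s−ω_c) = −60(ω_r−ω_c),  ω_r=0, ω_s=1
34(1−ω_c) = −60(0−ω_c)  ⇒  94ω_c = 34  ⇒  ω_c = 17/47
sun–planet: 34·(1−17/47) = −13·(ω_p−ω_c)  ⇒  ω_p−ω_c = −(34/13)·(30/47) = -1020/611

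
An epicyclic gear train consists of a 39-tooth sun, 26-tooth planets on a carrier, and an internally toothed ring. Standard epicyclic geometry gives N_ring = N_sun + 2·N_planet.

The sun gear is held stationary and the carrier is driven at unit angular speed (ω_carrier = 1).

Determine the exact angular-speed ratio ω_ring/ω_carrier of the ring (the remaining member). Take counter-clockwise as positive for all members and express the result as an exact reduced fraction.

N_ring = 39 + 2·26 = 91
39(ω_s−ω_c) = −91(ω_r−ω_c),  ω_s=0, ω_c=1
ω_r = 1 − (39/91)(0−1) = 10/7
ω_r/ω_c = 10/7

10/7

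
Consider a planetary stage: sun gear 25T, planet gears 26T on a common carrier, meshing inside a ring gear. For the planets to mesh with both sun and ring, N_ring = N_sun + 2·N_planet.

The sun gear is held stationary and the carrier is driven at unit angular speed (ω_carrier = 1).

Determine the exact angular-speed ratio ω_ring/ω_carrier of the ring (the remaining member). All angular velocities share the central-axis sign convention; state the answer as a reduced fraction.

102/77

N_ring = 25 + 2·26 = 77
25(ω_s−ω_c) = −77(ω_r−ω_c),  ω_s=0, ω_c=1
ω_r = 1 − (25/77)(0−1) = 102/77
ω_r/ω_c = 102/77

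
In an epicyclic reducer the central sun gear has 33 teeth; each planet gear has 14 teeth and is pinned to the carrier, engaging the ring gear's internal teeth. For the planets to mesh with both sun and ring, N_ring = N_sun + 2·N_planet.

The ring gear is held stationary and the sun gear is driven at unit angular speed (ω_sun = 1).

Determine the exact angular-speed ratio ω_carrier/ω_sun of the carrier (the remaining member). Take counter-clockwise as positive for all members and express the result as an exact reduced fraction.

33/94

N_ring = 33 + 2·14 = 61
33(ω_s−ω_c) = −61(ω_r−ω_c),  ω_r=0, ω_s=1
33(1−ω_c) = −61(0−ω_c)  ⇒  94ω_c = 33  ⇒  ω_c = 33/94
ω_c/ω_s = 33/94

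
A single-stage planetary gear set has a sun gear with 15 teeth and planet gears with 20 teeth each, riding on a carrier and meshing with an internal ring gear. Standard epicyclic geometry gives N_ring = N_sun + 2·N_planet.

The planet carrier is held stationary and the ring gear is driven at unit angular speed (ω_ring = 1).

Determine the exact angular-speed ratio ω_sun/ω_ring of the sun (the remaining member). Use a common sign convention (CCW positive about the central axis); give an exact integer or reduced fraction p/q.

-11/3

N_ring = 15 + 2·20 = 55
15(ω_s−ω_c) = −55(ω_r−ω_c),  ω_c=0, ω_r=1
ω_s = 0 − (55/15)(1−0) = -11/3
ω_s/ω_r = -11/3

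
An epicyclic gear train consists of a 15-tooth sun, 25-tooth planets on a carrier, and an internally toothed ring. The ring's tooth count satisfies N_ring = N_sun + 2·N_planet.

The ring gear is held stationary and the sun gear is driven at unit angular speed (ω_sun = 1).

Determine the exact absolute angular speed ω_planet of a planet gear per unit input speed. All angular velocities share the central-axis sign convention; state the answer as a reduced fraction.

N_ring = 15 + 2·25 = 65
15(ω_s−ω_c) = −65(ω_r−ω_c),  ω_r=0, ω_s=1
15(1−ω_c) = −65(0−ω_c)  ⇒  80ω_c = 15  ⇒  ω_c = 3/16
sun–planet: 15·(1−3/16) = −25·(ω_p−ω_c)  ⇒  ω_p−ω_c = −(15/25)·(13/16) = -39/80
ω_p = 3/16 − 39/80 = -3/10

-3/10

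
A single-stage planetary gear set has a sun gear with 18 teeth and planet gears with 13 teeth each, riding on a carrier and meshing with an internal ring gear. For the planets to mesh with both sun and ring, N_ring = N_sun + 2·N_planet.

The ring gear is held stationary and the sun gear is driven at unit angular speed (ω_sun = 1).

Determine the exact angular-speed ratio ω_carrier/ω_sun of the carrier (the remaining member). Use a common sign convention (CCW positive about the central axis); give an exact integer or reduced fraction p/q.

N_ring = 18 + 2·13 = 44
18(ω_s−ω_c) = −44(ω_r−ω_c),  ω_r=0, ω_s=1
18(1−ω_c) = −44(0−ω_c)  ⇒  62ω_c = 18  ⇒  ω_c = 9/31
ω_c/ω_s = 9/31

9/31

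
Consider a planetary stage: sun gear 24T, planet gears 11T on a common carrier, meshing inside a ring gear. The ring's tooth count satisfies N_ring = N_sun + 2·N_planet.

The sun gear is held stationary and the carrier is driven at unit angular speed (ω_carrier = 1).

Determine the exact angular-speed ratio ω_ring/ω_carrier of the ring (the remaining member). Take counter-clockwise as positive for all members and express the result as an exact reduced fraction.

35/23

N_ring = 24 + 2·11 = 46
24(ω_s−ω_c) = −46(ω_r−ω_c),  ω_s=0, ω_c=1
ω_r = 1 − (24/46)(0−1) = 35/23
ω_r/ω_c = 35/23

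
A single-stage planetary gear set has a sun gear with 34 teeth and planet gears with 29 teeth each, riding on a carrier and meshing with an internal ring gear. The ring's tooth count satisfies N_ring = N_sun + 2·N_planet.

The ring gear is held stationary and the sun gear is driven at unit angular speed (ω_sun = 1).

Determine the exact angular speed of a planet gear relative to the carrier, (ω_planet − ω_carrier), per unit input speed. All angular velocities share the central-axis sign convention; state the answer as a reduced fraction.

-1564/1827

N_ring = 34 + 2·29 = 92
34(ω_s−ω_c) = −92(ω_r−ω_c),  ω_r=0, ω_s=1
34(1−ω_c) = −92(0−ω_c)  ⇒  126ω_c = 34  ⇒  ω_c = 17/63
sun–planet: 34·(1−17/63) = −29·(ω_p−ω_c)  ⇒  ω_p−ω_c = −(34/29)·(46/63) = -1564/1827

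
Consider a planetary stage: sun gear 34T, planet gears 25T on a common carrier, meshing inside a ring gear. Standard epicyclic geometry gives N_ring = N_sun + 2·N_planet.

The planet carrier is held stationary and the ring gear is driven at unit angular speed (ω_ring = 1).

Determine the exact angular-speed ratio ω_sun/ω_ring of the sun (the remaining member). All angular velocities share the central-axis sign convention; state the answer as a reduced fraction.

-42/17

N_ring = 34 + 2·25 = 84
34(ω_s−ω_c) = −84(ω_r−ω_c),  ω_c=0, ω_r=1
ω_s = 0 − (84/34)(1−0) = -42/17
ω_s/ω_r = -42/17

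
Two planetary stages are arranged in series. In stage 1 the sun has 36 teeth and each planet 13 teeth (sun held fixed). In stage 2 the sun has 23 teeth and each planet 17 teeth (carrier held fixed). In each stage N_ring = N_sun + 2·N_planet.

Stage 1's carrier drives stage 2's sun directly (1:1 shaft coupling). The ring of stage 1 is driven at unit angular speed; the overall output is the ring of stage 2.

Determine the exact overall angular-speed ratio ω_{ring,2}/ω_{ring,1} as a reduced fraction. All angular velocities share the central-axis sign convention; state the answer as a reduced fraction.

-713/2793

Stage 1: N_ring = 36 + 2·13 = 62
Stage 1: 36(ω_s−ω_c) = −62(ω_r−ω_c),  ω_s=0, ω_r=1
Stage 1: 36(0−ω_c) = −62(1−ω_c)  ⇒  98ω_c = 62  ⇒  ω_c = 31/49
  ⇒ ω_c¹/ω_r¹ = 31/49
Stage 2: N_ring = 23 + 2·17 = 57
Stage 2: 23(ω_s−ω_c) = −57(ω_r−ω_c),  ω_c=0, ω_s=1
Stage 2: ω_r = 0 − (23/57)(1−0) = -23/57
  ⇒ ω_r²/ω_s² = -23/57
Coupling ω_s² = ω_c¹ ⇒ overall = 31/49 × -23/57 = -713/2793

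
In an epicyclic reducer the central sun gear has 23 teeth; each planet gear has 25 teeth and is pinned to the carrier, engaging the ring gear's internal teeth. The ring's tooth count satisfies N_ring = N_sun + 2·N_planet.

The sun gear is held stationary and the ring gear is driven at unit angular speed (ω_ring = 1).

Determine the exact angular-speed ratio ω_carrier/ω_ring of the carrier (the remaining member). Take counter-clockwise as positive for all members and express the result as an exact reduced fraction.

73/96

N_ring = 23 + 2·25 = 73
23(ω_s−ω_c) = −73(ω_r−ω_c),  ω_s=0, ω_r=1
23(0−ω_c) = −73(1−ω_c)  ⇒  96ω_c = 73  ⇒  ω_c = 73/96
ω_c/ω_r = 73/96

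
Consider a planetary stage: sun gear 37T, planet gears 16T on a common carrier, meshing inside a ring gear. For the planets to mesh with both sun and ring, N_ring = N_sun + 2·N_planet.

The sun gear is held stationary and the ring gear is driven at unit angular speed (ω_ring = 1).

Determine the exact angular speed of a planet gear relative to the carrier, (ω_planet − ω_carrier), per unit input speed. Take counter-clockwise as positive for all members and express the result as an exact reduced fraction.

N_ring = 37 + 2·16 = 69
37(ω_s−ω_c) = −69(ω_r−ω_c),  ω_s=0, ω_r=1
37(0−ω_c) = −69(1−ω_c)  ⇒  106ω_c = 69  ⇒  ω_c = 69/106
sun–planet: 37·(0−69/106) = −16·(ω_p−ω_c)  ⇒  ω_p−ω_c = −(37/16)·(-69/106) = 2553/1696

2553/1696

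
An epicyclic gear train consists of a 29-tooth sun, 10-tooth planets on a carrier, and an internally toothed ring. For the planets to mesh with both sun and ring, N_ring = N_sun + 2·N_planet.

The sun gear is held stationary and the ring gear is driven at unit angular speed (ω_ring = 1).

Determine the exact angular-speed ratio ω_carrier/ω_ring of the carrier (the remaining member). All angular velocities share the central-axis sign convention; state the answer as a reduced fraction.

N_ring = 29 + 2·10 = 49
29(ω_s−ω_c) = −49(ω_r−ω_c),  ω_s=0, ω_r=1
29(0−ω_c) = −49(1−ω_c)  ⇒  78ω_c = 49  ⇒  ω_c = 49/78
ω_c/ω_r = 49/78

49/78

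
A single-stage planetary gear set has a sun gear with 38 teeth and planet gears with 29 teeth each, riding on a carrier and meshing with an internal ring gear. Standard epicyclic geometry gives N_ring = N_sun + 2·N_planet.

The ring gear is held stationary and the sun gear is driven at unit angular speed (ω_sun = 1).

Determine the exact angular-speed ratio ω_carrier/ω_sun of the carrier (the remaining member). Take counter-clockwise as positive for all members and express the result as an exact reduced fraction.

19/67

N_ring = 38 + 2·29 = 96
38(ω_s−ω_c) = −96(ω_r−ω_c),  ω_r=0, ω_s=1
38(1−ω_c) = −96(0−ω_c)  ⇒  134ω_c = 38  ⇒  ω_c = 19/67
ω_c/ω_s = 19/67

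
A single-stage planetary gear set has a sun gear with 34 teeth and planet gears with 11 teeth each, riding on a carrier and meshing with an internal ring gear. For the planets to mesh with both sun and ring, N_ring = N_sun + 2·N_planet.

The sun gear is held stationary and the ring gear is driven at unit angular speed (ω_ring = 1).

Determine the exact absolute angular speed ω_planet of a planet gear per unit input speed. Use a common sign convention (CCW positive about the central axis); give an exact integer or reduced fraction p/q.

28/11

N_ring = 34 + 2·11 = 56
34(ω_s−ω_c) = −56(ω_r−ω_c),  ω_s=0, ω_r=1
34(0−ω_c) = −56(1−ω_c)  ⇒  90ω_c = 56  ⇒  ω_c = 28/45
sun–planet: 34·(0−28/45) = −11·(ω_p−ω_c)  ⇒  ω_p−ω_c = −(34/11)·(-28/45) = 952/495
ω_p = 28/45 + 952/495 = 28/11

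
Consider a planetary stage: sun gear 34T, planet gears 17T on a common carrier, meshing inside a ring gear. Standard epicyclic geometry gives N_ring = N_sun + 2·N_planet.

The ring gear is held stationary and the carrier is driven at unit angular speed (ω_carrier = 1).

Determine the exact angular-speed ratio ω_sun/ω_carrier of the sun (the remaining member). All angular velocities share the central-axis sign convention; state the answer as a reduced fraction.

3

N_ring = 34 + 2·17 = 68
34(ω_s−ω_c) = −68(ω_r−ω_c),  ω_r=0, ω_c=1
ω_s = 1 − (68/34)(0−1) = 3
ω_s/ω_c = 3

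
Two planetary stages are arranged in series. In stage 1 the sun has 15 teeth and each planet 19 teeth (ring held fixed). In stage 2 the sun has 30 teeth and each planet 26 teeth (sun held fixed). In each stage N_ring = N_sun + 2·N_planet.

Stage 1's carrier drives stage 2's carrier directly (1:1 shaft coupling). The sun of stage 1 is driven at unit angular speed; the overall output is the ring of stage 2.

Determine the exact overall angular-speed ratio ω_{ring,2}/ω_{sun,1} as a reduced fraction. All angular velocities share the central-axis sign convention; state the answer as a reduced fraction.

210/697

Stage 1: N_ring = 15 + 2·19 = 53
Stage 1: 15(ω_s−ω_c) = −53(ω_r−ω_c),  ω_r=0, ω_s=1
Stage 1: 15(1−ω_c) = −53(0−ω_c)  ⇒  68ω_c = 15  ⇒  ω_c = 15/68
  ⇒ ω_c¹/ω_s¹ = 15/68
Stage 2: N_ring = 30 + 2·26 = 82
Stage 2: 30(ω_s−ω_c) = −82(ω_r−ω_c),  ω_s=0, ω_c=1
Stage 2: ω_r = 1 − (30/82)(0−1) = 56/41
  ⇒ ω_r²/ω_c² = 56/41
Coupling ω_c² = ω_c¹ ⇒ overall = 15/68 × 56/41 = 210/697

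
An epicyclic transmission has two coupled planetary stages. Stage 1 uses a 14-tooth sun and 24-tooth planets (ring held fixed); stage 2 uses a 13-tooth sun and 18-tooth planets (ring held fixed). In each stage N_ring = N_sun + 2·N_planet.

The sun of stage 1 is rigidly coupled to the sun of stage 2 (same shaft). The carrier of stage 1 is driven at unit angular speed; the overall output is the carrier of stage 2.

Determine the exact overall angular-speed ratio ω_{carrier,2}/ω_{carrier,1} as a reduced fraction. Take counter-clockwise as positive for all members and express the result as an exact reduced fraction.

Stage 1: N_ring = 14 + 2·24 = 62
Stage 1: 14(ω_s−ω_c) = −62(ω_r−ω_c),  ω_r=0, ω_c=1
Stage 1: ω_s = 1 − (62/14)(0−1) = 38/7
  ⇒ ω_s¹/ω_c¹ = 38/7
Stage 2: N_ring = 13 + 2·18 = 49
Stage 2: 13(ω_s−ω_c) = −49(ω_r−ω_c),  ω_r=0, ω_s=1
Stage 2: 13(1−ω_c) = −49(0−ω_c)  ⇒  62ω_c = 13  ⇒  ω_c = 13/62
  ⇒ ω_c²/ω_s² = 13/62
Coupling ω_s² = ω_s¹ ⇒ overall = 38/7 × 13/62 = 247/217

247/217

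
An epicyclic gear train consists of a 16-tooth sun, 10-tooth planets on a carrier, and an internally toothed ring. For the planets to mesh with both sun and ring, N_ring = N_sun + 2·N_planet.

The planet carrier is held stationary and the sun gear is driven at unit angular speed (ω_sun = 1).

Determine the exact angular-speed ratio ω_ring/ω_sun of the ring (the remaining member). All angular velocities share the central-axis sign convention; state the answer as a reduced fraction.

-4/9

N_ring = 16 + 2·10 = 36
16(ω_s−ω_c) = −36(ω_r−ω_c),  ω_c=0, ω_s=1
ω_r = 0 − (16/36)(1−0) = -4/9
ω_r/ω_s = -4/9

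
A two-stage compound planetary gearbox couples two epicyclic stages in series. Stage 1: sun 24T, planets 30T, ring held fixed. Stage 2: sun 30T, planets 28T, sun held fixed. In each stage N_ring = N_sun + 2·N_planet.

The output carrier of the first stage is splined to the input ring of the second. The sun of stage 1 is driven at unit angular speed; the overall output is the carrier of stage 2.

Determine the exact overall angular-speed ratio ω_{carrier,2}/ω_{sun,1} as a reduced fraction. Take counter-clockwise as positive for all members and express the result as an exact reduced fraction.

Stage 1: N_ring = 24 + 2·30 = 84
Stage 1: 24(ω_s−ω_c) = −84(ω_r−ω_c),  ω_r=0, ω_s=1
Stage 1: 24(1−ω_c) = −84(0−ω_c)  ⇒  108ω_c = 24  ⇒  ω_c = 2/9
  ⇒ ω_c¹/ω_s¹ = 2/9
Stage 2: N_ring = 30 + 2·28 = 86
Stage 2: 30(ω_s−ω_c) = −86(ω_r−ω_c),  ω_s=0, ω_r=1
Stage 2: 30(0−ω_c) = −86(1−ω_c)  ⇒  116ω_c = 86  ⇒  ω_c = 43/58
  ⇒ ω_c²/ω_r² = 43/58
Coupling ω_r² = ω_c¹ ⇒ overall = 2/9 × 43/58 = 43/261

43/261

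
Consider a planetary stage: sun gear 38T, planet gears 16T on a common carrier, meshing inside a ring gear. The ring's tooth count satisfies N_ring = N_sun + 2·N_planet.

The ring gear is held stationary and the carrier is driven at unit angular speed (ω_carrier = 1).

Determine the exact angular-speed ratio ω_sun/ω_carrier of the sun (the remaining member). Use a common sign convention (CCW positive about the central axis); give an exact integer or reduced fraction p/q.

N_ring = 38 + 2·16 = 70
38(ω_s−ω_c) = −70(ω_r−ω_c),  ω_r=0, ω_c=1
ω_s = 1 − (70/38)(0−1) = 54/19
ω_s/ω_c = 54/19

54/19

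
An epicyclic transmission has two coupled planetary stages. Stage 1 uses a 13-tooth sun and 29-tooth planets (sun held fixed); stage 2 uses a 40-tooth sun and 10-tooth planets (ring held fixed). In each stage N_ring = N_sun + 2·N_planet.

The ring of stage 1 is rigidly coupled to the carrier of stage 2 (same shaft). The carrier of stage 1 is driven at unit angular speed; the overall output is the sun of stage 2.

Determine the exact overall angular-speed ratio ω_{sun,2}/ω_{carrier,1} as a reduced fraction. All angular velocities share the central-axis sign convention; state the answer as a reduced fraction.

Stage 1: N_ring = 13 + 2·29 = 71
Stage 1: 13(ω_s−ω_c) = −71(ω_r−ω_c),  ω_s=0, ω_c=1
Stage 1: ω_r = 1 − (13/71)(0−1) = 84/71
  ⇒ ω_r¹/ω_c¹ = 84/71
Stage 2: N_ring = 40 + 2·10 = 60
Stage 2: 40(ω_s−ω_c) = −60(ω_r−ω_c),  ω_r=0, ω_c=1
Stage 2: ω_s = 1 − (60/40)(0−1) = 5/2
  ⇒ ω_s²/ω_c² = 5/2
Coupling ω_c² = ω_r¹ ⇒ overall = 84/71 × 5/2 = 210/71

210/71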